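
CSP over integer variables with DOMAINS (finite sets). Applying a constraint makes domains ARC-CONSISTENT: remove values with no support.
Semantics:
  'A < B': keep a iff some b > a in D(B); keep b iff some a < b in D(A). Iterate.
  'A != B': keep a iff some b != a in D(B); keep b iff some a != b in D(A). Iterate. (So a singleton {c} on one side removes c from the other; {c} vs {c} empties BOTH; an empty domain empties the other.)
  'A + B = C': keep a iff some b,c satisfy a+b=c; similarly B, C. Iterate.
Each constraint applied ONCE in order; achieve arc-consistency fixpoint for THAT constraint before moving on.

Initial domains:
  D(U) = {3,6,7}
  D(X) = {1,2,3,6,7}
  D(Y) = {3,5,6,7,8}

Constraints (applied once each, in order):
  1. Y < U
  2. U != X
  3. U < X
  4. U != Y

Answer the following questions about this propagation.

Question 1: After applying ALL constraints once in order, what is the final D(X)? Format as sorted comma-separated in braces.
Answer: {7}

Derivation:
Constraint 1 (Y < U) on D(Y)={3,5,6,7,8} D(U)={3,6,7}: Y {3,5,6,7,8}->{3,5,6}; U {3,6,7}->{6,7}
Constraint 2 (U != X) on D(U)={6,7} D(X)={1,2,3,6,7}: no change
Constraint 3 (U < X) on D(U)={6,7} D(X)={1,2,3,6,7}: U {6,7}->{6}; X {1,2,3,6,7}->{7}
Constraint 4 (U != Y) on D(U)={6} D(Y)={3,5,6}: Y {3,5,6}->{3,5}
So after all 4 constraints: D(X) = {7}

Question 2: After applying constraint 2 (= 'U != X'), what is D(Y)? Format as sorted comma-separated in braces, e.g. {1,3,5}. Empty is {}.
Answer: {3,5,6}

Derivation:
Constraint 1 (Y < U) on D(Y)={3,5,6,7,8} D(U)={3,6,7}: Y {3,5,6,7,8}->{3,5,6}; U {3,6,7}->{6,7}
Constraint 2 (U != X) on D(U)={6,7} D(X)={1,2,3,6,7}: no change
So after constraint 2: D(Y) = {3,5,6}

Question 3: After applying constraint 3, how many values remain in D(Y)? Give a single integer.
Answer: 3

Derivation:
Constraint 1 (Y < U) on D(Y)={3,5,6,7,8} D(U)={3,6,7}: Y {3,5,6,7,8}->{3,5,6}; U {3,6,7}->{6,7}
Constraint 2 (U != X) on D(U)={6,7} D(X)={1,2,3,6,7}: no change
Constraint 3 (U < X) on D(U)={6,7} D(X)={1,2,3,6,7}: U {6,7}->{6}; X {1,2,3,6,7}->{7}
So after constraint 3: D(Y)={3,5,6}, size = 3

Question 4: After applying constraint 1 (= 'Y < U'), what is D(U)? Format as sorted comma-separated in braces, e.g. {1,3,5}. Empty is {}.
Constraint 1 (Y < U) on D(Y)={3,5,6,7,8} D(U)={3,6,7}: Y {3,5,6,7,8}->{3,5,6}; U {3,6,7}->{6,7}
So after constraint 1: D(U) = {6,7}

Answer: {6,7}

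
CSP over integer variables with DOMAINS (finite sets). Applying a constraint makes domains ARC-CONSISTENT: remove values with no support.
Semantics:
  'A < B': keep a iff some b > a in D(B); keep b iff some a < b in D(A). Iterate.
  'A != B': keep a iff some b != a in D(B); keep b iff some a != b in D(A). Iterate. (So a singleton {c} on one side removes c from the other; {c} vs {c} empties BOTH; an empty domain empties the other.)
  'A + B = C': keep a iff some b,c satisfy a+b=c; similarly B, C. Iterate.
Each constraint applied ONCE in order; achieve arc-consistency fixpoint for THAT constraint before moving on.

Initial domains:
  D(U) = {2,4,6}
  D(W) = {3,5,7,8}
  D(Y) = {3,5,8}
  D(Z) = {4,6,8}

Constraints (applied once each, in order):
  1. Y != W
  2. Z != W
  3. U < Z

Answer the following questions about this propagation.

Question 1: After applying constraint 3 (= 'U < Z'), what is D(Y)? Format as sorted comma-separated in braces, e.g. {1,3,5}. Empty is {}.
Constraint 1 (Y != W) on D(Y)={3,5,8} D(W)={3,5,7,8}: no change
Constraint 2 (Z != W) on D(Z)={4,6,8} D(W)={3,5,7,8}: no change
Constraint 3 (U < Z) on D(U)={2,4,6} D(Z)={4,6,8}: no change
So after constraint 3: D(Y) = {3,5,8}

Answer: {3,5,8}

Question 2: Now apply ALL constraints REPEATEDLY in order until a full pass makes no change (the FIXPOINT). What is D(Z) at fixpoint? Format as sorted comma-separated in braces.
pass 0 (initial): D(Z)={4,6,8}
pass 1: no change
Fixpoint after 1 passes: D(Z) = {4,6,8}

Answer: {4,6,8}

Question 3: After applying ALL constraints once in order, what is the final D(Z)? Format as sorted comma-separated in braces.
Answer: {4,6,8}

Derivation:
Constraint 1 (Y != W) on D(Y)={3,5,8} D(W)={3,5,7,8}: no change
Constraint 2 (Z != W) on D(Z)={4,6,8} D(W)={3,5,7,8}: no change
Constraint 3 (U < Z) on D(U)={2,4,6} D(Z)={4,6,8}: no change
So after all 3 constraints: D(Z) = {4,6,8}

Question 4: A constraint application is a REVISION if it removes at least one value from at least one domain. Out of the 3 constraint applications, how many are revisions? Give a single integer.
Constraint 1 (Y != W) on D(Y)={3,5,8} D(W)={3,5,7,8}: no change => not a revision
Constraint 2 (Z != W) on D(Z)={4,6,8} D(W)={3,5,7,8}: no change => not a revision
Constraint 3 (U < Z) on D(U)={2,4,6} D(Z)={4,6,8}: no change => not a revision
Total revisions = 0

Answer: 0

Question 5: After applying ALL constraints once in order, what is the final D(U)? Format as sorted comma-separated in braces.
Constraint 1 (Y != W) on D(Y)={3,5,8} D(W)={3,5,7,8}: no change
Constraint 2 (Z != W) on D(Z)={4,6,8} D(W)={3,5,7,8}: no change
Constraint 3 (U < Z) on D(U)={2,4,6} D(Z)={4,6,8}: no change
So after all 3 constraints: D(U) = {2,4,6}

Answer: {2,4,6}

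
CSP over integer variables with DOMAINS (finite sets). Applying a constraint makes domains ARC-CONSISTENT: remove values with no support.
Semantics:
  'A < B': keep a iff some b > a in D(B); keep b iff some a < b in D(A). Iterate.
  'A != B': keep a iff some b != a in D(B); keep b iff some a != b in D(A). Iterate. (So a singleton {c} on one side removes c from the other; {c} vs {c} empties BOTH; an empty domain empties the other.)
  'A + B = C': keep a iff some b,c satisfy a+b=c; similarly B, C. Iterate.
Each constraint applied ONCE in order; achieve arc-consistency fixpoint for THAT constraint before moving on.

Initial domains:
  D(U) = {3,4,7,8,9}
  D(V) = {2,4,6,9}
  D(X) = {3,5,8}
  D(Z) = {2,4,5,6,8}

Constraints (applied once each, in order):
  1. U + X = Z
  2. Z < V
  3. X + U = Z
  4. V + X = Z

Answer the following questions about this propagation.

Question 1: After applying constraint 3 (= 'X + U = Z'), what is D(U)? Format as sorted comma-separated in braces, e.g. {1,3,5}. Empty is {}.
Answer: {3}

Derivation:
Constraint 1 (U + X = Z) on D(U)={3,4,7,8,9} D(X)={3,5,8} D(Z)={2,4,5,6,8}: U {3,4,7,8,9}->{3}; X {3,5,8}->{3,5}; Z {2,4,5,6,8}->{6,8}
Constraint 2 (Z < V) on D(Z)={6,8} D(V)={2,4,6,9}: V {2,4,6,9}->{9}
Constraint 3 (X + U = Z) on D(X)={3,5} D(U)={3} D(Z)={6,8}: no change
So after constraint 3: D(U) = {3}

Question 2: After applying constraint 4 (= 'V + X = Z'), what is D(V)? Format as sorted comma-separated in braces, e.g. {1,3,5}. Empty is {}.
Answer: {}

Derivation:
Constraint 1 (U + X = Z) on D(U)={3,4,7,8,9} D(X)={3,5,8} D(Z)={2,4,5,6,8}: U {3,4,7,8,9}->{3}; X {3,5,8}->{3,5}; Z {2,4,5,6,8}->{6,8}
Constraint 2 (Z < V) on D(Z)={6,8} D(V)={2,4,6,9}: V {2,4,6,9}->{9}
Constraint 3 (X + U = Z) on D(X)={3,5} D(U)={3} D(Z)={6,8}: no change
Constraint 4 (V + X = Z) on D(V)={9} D(X)={3,5} D(Z)={6,8}: V {9}->{}; X {3,5}->{}; Z {6,8}->{}
So after constraint 4: D(V) = {}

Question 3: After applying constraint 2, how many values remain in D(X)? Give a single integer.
Constraint 1 (U + X = Z) on D(U)={3,4,7,8,9} D(X)={3,5,8} D(Z)={2,4,5,6,8}: U {3,4,7,8,9}->{3}; X {3,5,8}->{3,5}; Z {2,4,5,6,8}->{6,8}
Constraint 2 (Z < V) on D(Z)={6,8} D(V)={2,4,6,9}: V {2,4,6,9}->{9}
So after constraint 2: D(X)={3,5}, size = 2

Answer: 2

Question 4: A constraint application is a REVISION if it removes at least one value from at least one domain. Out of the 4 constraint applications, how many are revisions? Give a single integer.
Answer: 3

Derivation:
Constraint 1 (U + X = Z) on D(U)={3,4,7,8,9} D(X)={3,5,8} D(Z)={2,4,5,6,8}: U {3,4,7,8,9}->{3}; X {3,5,8}->{3,5}; Z {2,4,5,6,8}->{6,8} => REVISION
Constraint 2 (Z < V) on D(Z)={6,8} D(V)={2,4,6,9}: V {2,4,6,9}->{9} => REVISION
Constraint 3 (X + U = Z) on D(X)={3,5} D(U)={3} D(Z)={6,8}: no change => not a revision
Constraint 4 (V + X = Z) on D(V)={9} D(X)={3,5} D(Z)={6,8}: V {9}->{}; X {3,5}->{}; Z {6,8}->{} => REVISION
Total revisions = 3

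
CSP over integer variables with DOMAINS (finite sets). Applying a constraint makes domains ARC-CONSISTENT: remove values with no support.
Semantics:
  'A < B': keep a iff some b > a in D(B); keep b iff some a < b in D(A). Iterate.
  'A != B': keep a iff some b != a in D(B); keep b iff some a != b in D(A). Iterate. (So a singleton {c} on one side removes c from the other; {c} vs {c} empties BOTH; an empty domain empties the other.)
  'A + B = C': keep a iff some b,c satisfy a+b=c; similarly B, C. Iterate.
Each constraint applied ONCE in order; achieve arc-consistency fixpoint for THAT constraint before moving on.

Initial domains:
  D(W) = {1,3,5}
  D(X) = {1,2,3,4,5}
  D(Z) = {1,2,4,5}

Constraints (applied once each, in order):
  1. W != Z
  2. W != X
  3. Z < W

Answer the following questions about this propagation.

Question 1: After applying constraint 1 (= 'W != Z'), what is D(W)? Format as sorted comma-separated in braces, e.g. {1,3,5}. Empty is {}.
Constraint 1 (W != Z) on D(W)={1,3,5} D(Z)={1,2,4,5}: no change
So after constraint 1: D(W) = {1,3,5}

Answer: {1,3,5}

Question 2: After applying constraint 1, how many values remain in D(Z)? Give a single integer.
Answer: 4

Derivation:
Constraint 1 (W != Z) on D(W)={1,3,5} D(Z)={1,2,4,5}: no change
So after constraint 1: D(Z)={1,2,4,5}, size = 4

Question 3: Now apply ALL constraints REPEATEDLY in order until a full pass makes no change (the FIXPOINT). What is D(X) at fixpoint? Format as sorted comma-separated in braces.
Answer: {1,2,3,4,5}

Derivation:
pass 0 (initial): D(X)={1,2,3,4,5}
pass 1: W {1,3,5}->{3,5}; Z {1,2,4,5}->{1,2,4}
pass 2: no change
Fixpoint after 2 passes: D(X) = {1,2,3,4,5}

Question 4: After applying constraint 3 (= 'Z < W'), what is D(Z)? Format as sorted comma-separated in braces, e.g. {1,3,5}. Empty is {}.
Answer: {1,2,4}

Derivation:
Constraint 1 (W != Z) on D(W)={1,3,5} D(Z)={1,2,4,5}: no change
Constraint 2 (W != X) on D(W)={1,3,5} D(X)={1,2,3,4,5}: no change
Constraint 3 (Z < W) on D(Z)={1,2,4,5} D(W)={1,3,5}: Z {1,2,4,5}->{1,2,4}; W {1,3,5}->{3,5}
So after constraint 3: D(Z) = {1,2,4}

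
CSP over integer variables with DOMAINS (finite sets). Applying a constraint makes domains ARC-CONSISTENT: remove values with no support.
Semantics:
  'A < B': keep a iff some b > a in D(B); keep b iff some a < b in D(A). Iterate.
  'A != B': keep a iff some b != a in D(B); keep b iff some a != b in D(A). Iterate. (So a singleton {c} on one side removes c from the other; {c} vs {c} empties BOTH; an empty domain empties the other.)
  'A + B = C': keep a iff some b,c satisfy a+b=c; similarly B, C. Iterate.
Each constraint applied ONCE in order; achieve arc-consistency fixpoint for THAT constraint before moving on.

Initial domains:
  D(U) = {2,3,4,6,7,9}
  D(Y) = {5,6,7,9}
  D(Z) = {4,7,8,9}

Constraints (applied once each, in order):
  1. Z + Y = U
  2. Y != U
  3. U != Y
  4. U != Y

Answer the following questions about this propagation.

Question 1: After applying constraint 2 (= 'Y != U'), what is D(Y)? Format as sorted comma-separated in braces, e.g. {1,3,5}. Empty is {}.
Constraint 1 (Z + Y = U) on D(Z)={4,7,8,9} D(Y)={5,6,7,9} D(U)={2,3,4,6,7,9}: Z {4,7,8,9}->{4}; Y {5,6,7,9}->{5}; U {2,3,4,6,7,9}->{9}
Constraint 2 (Y != U) on D(Y)={5} D(U)={9}: no change
So after constraint 2: D(Y) = {5}

Answer: {5}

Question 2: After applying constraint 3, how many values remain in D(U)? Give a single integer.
Answer: 1

Derivation:
Constraint 1 (Z + Y = U) on D(Z)={4,7,8,9} D(Y)={5,6,7,9} D(U)={2,3,4,6,7,9}: Z {4,7,8,9}->{4}; Y {5,6,7,9}->{5}; U {2,3,4,6,7,9}->{9}
Constraint 2 (Y != U) on D(Y)={5} D(U)={9}: no change
Constraint 3 (U != Y) on D(U)={9} D(Y)={5}: no change
So after constraint 3: D(U)={9}, size = 1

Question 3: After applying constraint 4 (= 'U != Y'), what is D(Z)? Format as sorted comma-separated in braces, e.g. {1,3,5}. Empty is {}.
Constraint 1 (Z + Y = U) on D(Z)={4,7,8,9} D(Y)={5,6,7,9} D(U)={2,3,4,6,7,9}: Z {4,7,8,9}->{4}; Y {5,6,7,9}->{5}; U {2,3,4,6,7,9}->{9}
Constraint 2 (Y != U) on D(Y)={5} D(U)={9}: no change
Constraint 3 (U != Y) on D(U)={9} D(Y)={5}: no change
Constraint 4 (U != Y) on D(U)={9} D(Y)={5}: no change
So after constraint 4: D(Z) = {4}

Answer: {4}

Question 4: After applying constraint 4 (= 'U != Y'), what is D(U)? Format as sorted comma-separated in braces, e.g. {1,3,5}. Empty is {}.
Constraint 1 (Z + Y = U) on D(Z)={4,7,8,9} D(Y)={5,6,7,9} D(U)={2,3,4,6,7,9}: Z {4,7,8,9}->{4}; Y {5,6,7,9}->{5}; U {2,3,4,6,7,9}->{9}
Constraint 2 (Y != U) on D(Y)={5} D(U)={9}: no change
Constraint 3 (U != Y) on D(U)={9} D(Y)={5}: no change
Constraint 4 (U != Y) on D(U)={9} D(Y)={5}: no change
So after constraint 4: D(U) = {9}

Answer: {9}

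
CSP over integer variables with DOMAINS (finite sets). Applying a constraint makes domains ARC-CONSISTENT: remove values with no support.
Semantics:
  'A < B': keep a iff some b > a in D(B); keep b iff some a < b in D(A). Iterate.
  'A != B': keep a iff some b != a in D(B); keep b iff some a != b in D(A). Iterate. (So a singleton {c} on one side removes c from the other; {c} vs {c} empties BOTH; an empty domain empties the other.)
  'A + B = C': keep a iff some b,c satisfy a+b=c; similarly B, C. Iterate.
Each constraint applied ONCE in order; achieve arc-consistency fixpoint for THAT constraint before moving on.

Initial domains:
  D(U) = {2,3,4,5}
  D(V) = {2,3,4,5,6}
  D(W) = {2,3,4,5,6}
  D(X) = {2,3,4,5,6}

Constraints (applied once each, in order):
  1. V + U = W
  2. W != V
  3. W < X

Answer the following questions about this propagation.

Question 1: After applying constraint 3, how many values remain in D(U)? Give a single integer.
Constraint 1 (V + U = W) on D(V)={2,3,4,5,6} D(U)={2,3,4,5} D(W)={2,3,4,5,6}: V {2,3,4,5,6}->{2,3,4}; U {2,3,4,5}->{2,3,4}; W {2,3,4,5,6}->{4,5,6}
Constraint 2 (W != V) on D(W)={4,5,6} D(V)={2,3,4}: no change
Constraint 3 (W < X) on D(W)={4,5,6} D(X)={2,3,4,5,6}: W {4,5,6}->{4,5}; X {2,3,4,5,6}->{5,6}
So after constraint 3: D(U)={2,3,4}, size = 3

Answer: 3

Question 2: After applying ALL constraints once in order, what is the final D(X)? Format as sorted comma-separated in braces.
Answer: {5,6}

Derivation:
Constraint 1 (V + U = W) on D(V)={2,3,4,5,6} D(U)={2,3,4,5} D(W)={2,3,4,5,6}: V {2,3,4,5,6}->{2,3,4}; U {2,3,4,5}->{2,3,4}; W {2,3,4,5,6}->{4,5,6}
Constraint 2 (W != V) on D(W)={4,5,6} D(V)={2,3,4}: no change
Constraint 3 (W < X) on D(W)={4,5,6} D(X)={2,3,4,5,6}: W {4,5,6}->{4,5}; X {2,3,4,5,6}->{5,6}
So after all 3 constraints: D(X) = {5,6}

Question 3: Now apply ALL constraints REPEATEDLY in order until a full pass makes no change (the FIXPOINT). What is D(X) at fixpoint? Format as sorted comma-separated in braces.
pass 0 (initial): D(X)={2,3,4,5,6}
pass 1: U {2,3,4,5}->{2,3,4}; V {2,3,4,5,6}->{2,3,4}; W {2,3,4,5,6}->{4,5}; X {2,3,4,5,6}->{5,6}
pass 2: U {2,3,4}->{2,3}; V {2,3,4}->{2,3}
pass 3: no change
Fixpoint after 3 passes: D(X) = {5,6}

Answer: {5,6}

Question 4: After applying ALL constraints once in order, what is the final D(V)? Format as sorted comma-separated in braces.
Constraint 1 (V + U = W) on D(V)={2,3,4,5,6} D(U)={2,3,4,5} D(W)={2,3,4,5,6}: V {2,3,4,5,6}->{2,3,4}; U {2,3,4,5}->{2,3,4}; W {2,3,4,5,6}->{4,5,6}
Constraint 2 (W != V) on D(W)={4,5,6} D(V)={2,3,4}: no change
Constraint 3 (W < X) on D(W)={4,5,6} D(X)={2,3,4,5,6}: W {4,5,6}->{4,5}; X {2,3,4,5,6}->{5,6}
So after all 3 constraints: D(V) = {2,3,4}

Answer: {2,3,4}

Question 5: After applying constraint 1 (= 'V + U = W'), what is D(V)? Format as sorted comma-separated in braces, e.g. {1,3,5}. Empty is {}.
Constraint 1 (V + U = W) on D(V)={2,3,4,5,6} D(U)={2,3,4,5} D(W)={2,3,4,5,6}: V {2,3,4,5,6}->{2,3,4}; U {2,3,4,5}->{2,3,4}; W {2,3,4,5,6}->{4,5,6}
So after constraint 1: D(V) = {2,3,4}

Answer: {2,3,4}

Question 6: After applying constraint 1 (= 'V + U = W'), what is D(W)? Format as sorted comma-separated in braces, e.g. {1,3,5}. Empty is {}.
Answer: {4,5,6}

Derivation:
Constraint 1 (V + U = W) on D(V)={2,3,4,5,6} D(U)={2,3,4,5} D(W)={2,3,4,5,6}: V {2,3,4,5,6}->{2,3,4}; U {2,3,4,5}->{2,3,4}; W {2,3,4,5,6}->{4,5,6}
So after constraint 1: D(W) = {4,5,6}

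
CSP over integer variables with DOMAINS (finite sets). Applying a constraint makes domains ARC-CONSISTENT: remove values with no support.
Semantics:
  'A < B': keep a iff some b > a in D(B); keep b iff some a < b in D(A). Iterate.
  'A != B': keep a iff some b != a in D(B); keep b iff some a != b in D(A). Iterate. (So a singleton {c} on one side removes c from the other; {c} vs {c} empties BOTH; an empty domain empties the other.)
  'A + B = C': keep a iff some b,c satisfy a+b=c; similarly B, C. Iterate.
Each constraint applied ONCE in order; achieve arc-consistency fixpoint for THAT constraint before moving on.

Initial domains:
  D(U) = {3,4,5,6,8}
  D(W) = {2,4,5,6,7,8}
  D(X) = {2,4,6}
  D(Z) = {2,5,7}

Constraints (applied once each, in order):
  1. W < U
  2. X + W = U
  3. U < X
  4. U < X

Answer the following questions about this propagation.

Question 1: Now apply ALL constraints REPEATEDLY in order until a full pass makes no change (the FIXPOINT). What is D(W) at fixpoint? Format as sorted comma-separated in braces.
Answer: {}

Derivation:
pass 0 (initial): D(W)={2,4,5,6,7,8}
pass 1: U {3,4,5,6,8}->{4}; W {2,4,5,6,7,8}->{2,4,6}; X {2,4,6}->{6}
pass 2: U {4}->{}; W {2,4,6}->{}; X {6}->{}
pass 3: no change
Fixpoint after 3 passes: D(W) = {}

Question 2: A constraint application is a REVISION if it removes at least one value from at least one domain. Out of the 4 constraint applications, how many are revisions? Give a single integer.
Constraint 1 (W < U) on D(W)={2,4,5,6,7,8} D(U)={3,4,5,6,8}: W {2,4,5,6,7,8}->{2,4,5,6,7} => REVISION
Constraint 2 (X + W = U) on D(X)={2,4,6} D(W)={2,4,5,6,7} D(U)={3,4,5,6,8}: W {2,4,5,6,7}->{2,4,6}; U {3,4,5,6,8}->{4,6,8} => REVISION
Constraint 3 (U < X) on D(U)={4,6,8} D(X)={2,4,6}: U {4,6,8}->{4}; X {2,4,6}->{6} => REVISION
Constraint 4 (U < X) on D(U)={4} D(X)={6}: no change => not a revision
Total revisions = 3

Answer: 3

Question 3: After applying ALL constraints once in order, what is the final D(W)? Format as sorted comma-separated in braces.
Constraint 1 (W < U) on D(W)={2,4,5,6,7,8} D(U)={3,4,5,6,8}: W {2,4,5,6,7,8}->{2,4,5,6,7}
Constraint 2 (X + W = U) on D(X)={2,4,6} D(W)={2,4,5,6,7} D(U)={3,4,5,6,8}: W {2,4,5,6,7}->{2,4,6}; U {3,4,5,6,8}->{4,6,8}
Constraint 3 (U < X) on D(U)={4,6,8} D(X)={2,4,6}: U {4,6,8}->{4}; X {2,4,6}->{6}
Constraint 4 (U < X) on D(U)={4} D(X)={6}: no change
So after all 4 constraints: D(W) = {2,4,6}

Answer: {2,4,6}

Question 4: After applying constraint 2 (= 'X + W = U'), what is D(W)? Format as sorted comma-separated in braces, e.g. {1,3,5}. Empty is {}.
Answer: {2,4,6}

Derivation:
Constraint 1 (W < U) on D(W)={2,4,5,6,7,8} D(U)={3,4,5,6,8}: W {2,4,5,6,7,8}->{2,4,5,6,7}
Constraint 2 (X + W = U) on D(X)={2,4,6} D(W)={2,4,5,6,7} D(U)={3,4,5,6,8}: W {2,4,5,6,7}->{2,4,6}; U {3,4,5,6,8}->{4,6,8}
So after constraint 2: D(W) = {2,4,6}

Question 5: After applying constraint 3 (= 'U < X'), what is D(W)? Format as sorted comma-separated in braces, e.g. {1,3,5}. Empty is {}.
Answer: {2,4,6}

Derivation:
Constraint 1 (W < U) on D(W)={2,4,5,6,7,8} D(U)={3,4,5,6,8}: W {2,4,5,6,7,8}->{2,4,5,6,7}
Constraint 2 (X + W = U) on D(X)={2,4,6} D(W)={2,4,5,6,7} D(U)={3,4,5,6,8}: W {2,4,5,6,7}->{2,4,6}; U {3,4,5,6,8}->{4,6,8}
Constraint 3 (U < X) on D(U)={4,6,8} D(X)={2,4,6}: U {4,6,8}->{4}; X {2,4,6}->{6}
So after constraint 3: D(W) = {2,4,6}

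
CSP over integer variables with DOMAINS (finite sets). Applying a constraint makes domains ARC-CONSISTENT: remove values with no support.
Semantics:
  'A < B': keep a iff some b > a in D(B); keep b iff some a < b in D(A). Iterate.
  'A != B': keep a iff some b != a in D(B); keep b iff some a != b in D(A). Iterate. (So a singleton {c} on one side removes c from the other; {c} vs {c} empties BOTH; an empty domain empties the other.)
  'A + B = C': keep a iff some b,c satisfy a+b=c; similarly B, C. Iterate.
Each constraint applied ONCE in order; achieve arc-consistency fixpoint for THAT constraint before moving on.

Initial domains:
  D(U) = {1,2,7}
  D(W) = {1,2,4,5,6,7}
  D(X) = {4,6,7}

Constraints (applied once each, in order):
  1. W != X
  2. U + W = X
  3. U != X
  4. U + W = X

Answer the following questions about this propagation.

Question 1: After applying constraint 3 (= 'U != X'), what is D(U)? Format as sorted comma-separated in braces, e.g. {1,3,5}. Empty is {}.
Answer: {1,2}

Derivation:
Constraint 1 (W != X) on D(W)={1,2,4,5,6,7} D(X)={4,6,7}: no change
Constraint 2 (U + W = X) on D(U)={1,2,7} D(W)={1,2,4,5,6,7} D(X)={4,6,7}: U {1,2,7}->{1,2}; W {1,2,4,5,6,7}->{2,4,5,6}
Constraint 3 (U != X) on D(U)={1,2} D(X)={4,6,7}: no change
So after constraint 3: D(U) = {1,2}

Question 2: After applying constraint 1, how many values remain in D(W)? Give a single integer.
Answer: 6

Derivation:
Constraint 1 (W != X) on D(W)={1,2,4,5,6,7} D(X)={4,6,7}: no change
So after constraint 1: D(W)={1,2,4,5,6,7}, size = 6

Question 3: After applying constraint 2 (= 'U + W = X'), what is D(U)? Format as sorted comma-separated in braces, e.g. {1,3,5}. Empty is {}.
Constraint 1 (W != X) on D(W)={1,2,4,5,6,7} D(X)={4,6,7}: no change
Constraint 2 (U + W = X) on D(U)={1,2,7} D(W)={1,2,4,5,6,7} D(X)={4,6,7}: U {1,2,7}->{1,2}; W {1,2,4,5,6,7}->{2,4,5,6}
So after constraint 2: D(U) = {1,2}

Answer: {1,2}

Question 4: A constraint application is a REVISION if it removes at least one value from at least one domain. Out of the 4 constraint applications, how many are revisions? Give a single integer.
Constraint 1 (W != X) on D(W)={1,2,4,5,6,7} D(X)={4,6,7}: no change => not a revision
Constraint 2 (U + W = X) on D(U)={1,2,7} D(W)={1,2,4,5,6,7} D(X)={4,6,7}: U {1,2,7}->{1,2}; W {1,2,4,5,6,7}->{2,4,5,6} => REVISION
Constraint 3 (U != X) on D(U)={1,2} D(X)={4,6,7}: no change => not a revision
Constraint 4 (U + W = X) on D(U)={1,2} D(W)={2,4,5,6} D(X)={4,6,7}: no change => not a revision
Total revisions = 1

Answer: 1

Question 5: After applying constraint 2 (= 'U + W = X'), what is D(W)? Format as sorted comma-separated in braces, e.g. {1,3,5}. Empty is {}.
Answer: {2,4,5,6}

Derivation:
Constraint 1 (W != X) on D(W)={1,2,4,5,6,7} D(X)={4,6,7}: no change
Constraint 2 (U + W = X) on D(U)={1,2,7} D(W)={1,2,4,5,6,7} D(X)={4,6,7}: U {1,2,7}->{1,2}; W {1,2,4,5,6,7}->{2,4,5,6}
So after constraint 2: D(W) = {2,4,5,6}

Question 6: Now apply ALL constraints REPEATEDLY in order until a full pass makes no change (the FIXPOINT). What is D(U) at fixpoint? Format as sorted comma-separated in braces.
Answer: {1,2}

Derivation:
pass 0 (initial): D(U)={1,2,7}
pass 1: U {1,2,7}->{1,2}; W {1,2,4,5,6,7}->{2,4,5,6}
pass 2: no change
Fixpoint after 2 passes: D(U) = {1,2}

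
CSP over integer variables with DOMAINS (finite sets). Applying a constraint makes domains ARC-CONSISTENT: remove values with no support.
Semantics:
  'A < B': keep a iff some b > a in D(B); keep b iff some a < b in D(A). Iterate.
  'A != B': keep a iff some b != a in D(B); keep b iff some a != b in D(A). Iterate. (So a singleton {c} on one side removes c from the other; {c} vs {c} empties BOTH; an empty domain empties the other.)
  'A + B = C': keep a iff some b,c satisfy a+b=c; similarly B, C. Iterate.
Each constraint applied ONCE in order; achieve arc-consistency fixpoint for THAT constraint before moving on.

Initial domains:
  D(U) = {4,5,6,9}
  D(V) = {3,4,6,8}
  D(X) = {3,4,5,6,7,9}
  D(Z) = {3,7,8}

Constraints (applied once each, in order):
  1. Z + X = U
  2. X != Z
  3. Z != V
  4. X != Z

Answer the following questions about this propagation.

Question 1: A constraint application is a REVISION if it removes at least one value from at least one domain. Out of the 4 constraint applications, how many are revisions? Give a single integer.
Answer: 3

Derivation:
Constraint 1 (Z + X = U) on D(Z)={3,7,8} D(X)={3,4,5,6,7,9} D(U)={4,5,6,9}: Z {3,7,8}->{3}; X {3,4,5,6,7,9}->{3,6}; U {4,5,6,9}->{6,9} => REVISION
Constraint 2 (X != Z) on D(X)={3,6} D(Z)={3}: X {3,6}->{6} => REVISION
Constraint 3 (Z != V) on D(Z)={3} D(V)={3,4,6,8}: V {3,4,6,8}->{4,6,8} => REVISION
Constraint 4 (X != Z) on D(X)={6} D(Z)={3}: no change => not a revision
Total revisions = 3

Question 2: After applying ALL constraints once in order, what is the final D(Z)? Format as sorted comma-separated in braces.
Answer: {3}

Derivation:
Constraint 1 (Z + X = U) on D(Z)={3,7,8} D(X)={3,4,5,6,7,9} D(U)={4,5,6,9}: Z {3,7,8}->{3}; X {3,4,5,6,7,9}->{3,6}; U {4,5,6,9}->{6,9}
Constraint 2 (X != Z) on D(X)={3,6} D(Z)={3}: X {3,6}->{6}
Constraint 3 (Z != V) on D(Z)={3} D(V)={3,4,6,8}: V {3,4,6,8}->{4,6,8}
Constraint 4 (X != Z) on D(X)={6} D(Z)={3}: no change
So after all 4 constraints: D(Z) = {3}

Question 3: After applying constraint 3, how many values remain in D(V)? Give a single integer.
Constraint 1 (Z + X = U) on D(Z)={3,7,8} D(X)={3,4,5,6,7,9} D(U)={4,5,6,9}: Z {3,7,8}->{3}; X {3,4,5,6,7,9}->{3,6}; U {4,5,6,9}->{6,9}
Constraint 2 (X != Z) on D(X)={3,6} D(Z)={3}: X {3,6}->{6}
Constraint 3 (Z != V) on D(Z)={3} D(V)={3,4,6,8}: V {3,4,6,8}->{4,6,8}
So after constraint 3: D(V)={4,6,8}, size = 3

Answer: 3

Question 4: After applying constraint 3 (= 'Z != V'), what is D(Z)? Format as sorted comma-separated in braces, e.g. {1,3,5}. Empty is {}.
Answer: {3}

Derivation:
Constraint 1 (Z + X = U) on D(Z)={3,7,8} D(X)={3,4,5,6,7,9} D(U)={4,5,6,9}: Z {3,7,8}->{3}; X {3,4,5,6,7,9}->{3,6}; U {4,5,6,9}->{6,9}
Constraint 2 (X != Z) on D(X)={3,6} D(Z)={3}: X {3,6}->{6}
Constraint 3 (Z != V) on D(Z)={3} D(V)={3,4,6,8}: V {3,4,6,8}->{4,6,8}
So after constraint 3: D(Z) = {3}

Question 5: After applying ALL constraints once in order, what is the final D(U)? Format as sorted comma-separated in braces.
Constraint 1 (Z + X = U) on D(Z)={3,7,8} D(X)={3,4,5,6,7,9} D(U)={4,5,6,9}: Z {3,7,8}->{3}; X {3,4,5,6,7,9}->{3,6}; U {4,5,6,9}->{6,9}
Constraint 2 (X != Z) on D(X)={3,6} D(Z)={3}: X {3,6}->{6}
Constraint 3 (Z != V) on D(Z)={3} D(V)={3,4,6,8}: V {3,4,6,8}->{4,6,8}
Constraint 4 (X != Z) on D(X)={6} D(Z)={3}: no change
So after all 4 constraints: D(U) = {6,9}

Answer: {6,9}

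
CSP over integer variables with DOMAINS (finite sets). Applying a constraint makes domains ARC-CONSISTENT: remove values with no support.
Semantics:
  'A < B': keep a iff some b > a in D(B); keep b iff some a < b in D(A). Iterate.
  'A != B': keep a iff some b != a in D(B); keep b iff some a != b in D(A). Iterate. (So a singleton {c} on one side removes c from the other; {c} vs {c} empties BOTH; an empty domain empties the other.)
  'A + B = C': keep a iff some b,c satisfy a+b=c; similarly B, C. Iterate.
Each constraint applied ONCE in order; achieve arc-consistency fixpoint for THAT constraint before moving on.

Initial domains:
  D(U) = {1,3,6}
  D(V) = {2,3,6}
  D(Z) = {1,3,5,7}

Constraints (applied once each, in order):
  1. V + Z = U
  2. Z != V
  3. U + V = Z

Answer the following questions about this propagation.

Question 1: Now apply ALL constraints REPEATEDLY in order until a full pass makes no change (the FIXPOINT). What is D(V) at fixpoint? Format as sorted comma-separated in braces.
pass 0 (initial): D(V)={2,3,6}
pass 1: U {1,3,6}->{}; V {2,3,6}->{}; Z {1,3,5,7}->{}
pass 2: no change
Fixpoint after 2 passes: D(V) = {}

Answer: {}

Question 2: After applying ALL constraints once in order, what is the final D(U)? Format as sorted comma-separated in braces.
Constraint 1 (V + Z = U) on D(V)={2,3,6} D(Z)={1,3,5,7} D(U)={1,3,6}: V {2,3,6}->{2,3}; Z {1,3,5,7}->{1,3}; U {1,3,6}->{3,6}
Constraint 2 (Z != V) on D(Z)={1,3} D(V)={2,3}: no change
Constraint 3 (U + V = Z) on D(U)={3,6} D(V)={2,3} D(Z)={1,3}: U {3,6}->{}; V {2,3}->{}; Z {1,3}->{}
So after all 3 constraints: D(U) = {}

Answer: {}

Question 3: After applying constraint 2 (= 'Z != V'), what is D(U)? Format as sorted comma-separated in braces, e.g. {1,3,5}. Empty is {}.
Answer: {3,6}

Derivation:
Constraint 1 (V + Z = U) on D(V)={2,3,6} D(Z)={1,3,5,7} D(U)={1,3,6}: V {2,3,6}->{2,3}; Z {1,3,5,7}->{1,3}; U {1,3,6}->{3,6}
Constraint 2 (Z != V) on D(Z)={1,3} D(V)={2,3}: no change
So after constraint 2: D(U) = {3,6}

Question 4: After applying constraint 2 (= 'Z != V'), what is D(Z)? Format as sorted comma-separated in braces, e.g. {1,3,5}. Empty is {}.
Answer: {1,3}

Derivation:
Constraint 1 (V + Z = U) on D(V)={2,3,6} D(Z)={1,3,5,7} D(U)={1,3,6}: V {2,3,6}->{2,3}; Z {1,3,5,7}->{1,3}; U {1,3,6}->{3,6}
Constraint 2 (Z != V) on D(Z)={1,3} D(V)={2,3}: no change
So after constraint 2: D(Z) = {1,3}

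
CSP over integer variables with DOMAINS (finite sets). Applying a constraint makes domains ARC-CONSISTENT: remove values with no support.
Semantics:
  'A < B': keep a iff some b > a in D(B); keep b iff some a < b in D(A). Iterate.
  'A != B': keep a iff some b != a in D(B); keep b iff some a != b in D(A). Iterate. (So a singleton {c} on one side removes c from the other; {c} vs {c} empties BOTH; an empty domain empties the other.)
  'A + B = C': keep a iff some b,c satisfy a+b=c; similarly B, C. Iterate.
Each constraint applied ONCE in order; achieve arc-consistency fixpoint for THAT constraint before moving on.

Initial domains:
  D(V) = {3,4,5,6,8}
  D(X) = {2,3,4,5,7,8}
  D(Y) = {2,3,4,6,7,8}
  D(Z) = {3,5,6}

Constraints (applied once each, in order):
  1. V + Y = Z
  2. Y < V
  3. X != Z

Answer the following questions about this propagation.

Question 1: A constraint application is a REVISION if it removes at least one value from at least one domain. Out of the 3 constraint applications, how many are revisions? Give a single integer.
Constraint 1 (V + Y = Z) on D(V)={3,4,5,6,8} D(Y)={2,3,4,6,7,8} D(Z)={3,5,6}: V {3,4,5,6,8}->{3,4}; Y {2,3,4,6,7,8}->{2,3}; Z {3,5,6}->{5,6} => REVISION
Constraint 2 (Y < V) on D(Y)={2,3} D(V)={3,4}: no change => not a revision
Constraint 3 (X != Z) on D(X)={2,3,4,5,7,8} D(Z)={5,6}: no change => not a revision
Total revisions = 1

Answer: 1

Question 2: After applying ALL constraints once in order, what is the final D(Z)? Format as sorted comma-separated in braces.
Constraint 1 (V + Y = Z) on D(V)={3,4,5,6,8} D(Y)={2,3,4,6,7,8} D(Z)={3,5,6}: V {3,4,5,6,8}->{3,4}; Y {2,3,4,6,7,8}->{2,3}; Z {3,5,6}->{5,6}
Constraint 2 (Y < V) on D(Y)={2,3} D(V)={3,4}: no change
Constraint 3 (X != Z) on D(X)={2,3,4,5,7,8} D(Z)={5,6}: no change
So after all 3 constraints: D(Z) = {5,6}

Answer: {5,6}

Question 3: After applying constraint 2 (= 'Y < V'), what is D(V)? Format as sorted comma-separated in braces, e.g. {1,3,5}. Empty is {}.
Answer: {3,4}

Derivation:
Constraint 1 (V + Y = Z) on D(V)={3,4,5,6,8} D(Y)={2,3,4,6,7,8} D(Z)={3,5,6}: V {3,4,5,6,8}->{3,4}; Y {2,3,4,6,7,8}->{2,3}; Z {3,5,6}->{5,6}
Constraint 2 (Y < V) on D(Y)={2,3} D(V)={3,4}: no change
So after constraint 2: D(V) = {3,4}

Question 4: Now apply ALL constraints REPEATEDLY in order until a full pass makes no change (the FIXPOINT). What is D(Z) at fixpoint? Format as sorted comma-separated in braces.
pass 0 (initial): D(Z)={3,5,6}
pass 1: V {3,4,5,6,8}->{3,4}; Y {2,3,4,6,7,8}->{2,3}; Z {3,5,6}->{5,6}
pass 2: no change
Fixpoint after 2 passes: D(Z) = {5,6}

Answer: {5,6}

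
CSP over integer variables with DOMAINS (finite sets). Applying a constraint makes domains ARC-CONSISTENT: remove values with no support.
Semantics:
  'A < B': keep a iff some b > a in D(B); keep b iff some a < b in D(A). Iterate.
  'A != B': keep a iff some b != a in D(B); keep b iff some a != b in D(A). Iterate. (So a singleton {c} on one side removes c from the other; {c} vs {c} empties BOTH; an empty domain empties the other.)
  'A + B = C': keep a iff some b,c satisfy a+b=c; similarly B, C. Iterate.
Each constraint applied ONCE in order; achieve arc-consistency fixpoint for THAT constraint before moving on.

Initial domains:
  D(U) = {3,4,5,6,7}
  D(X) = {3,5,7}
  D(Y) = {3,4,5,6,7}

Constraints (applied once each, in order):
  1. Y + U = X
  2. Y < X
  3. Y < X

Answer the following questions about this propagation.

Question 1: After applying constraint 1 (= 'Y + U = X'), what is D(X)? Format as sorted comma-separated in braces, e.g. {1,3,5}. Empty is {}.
Answer: {7}

Derivation:
Constraint 1 (Y + U = X) on D(Y)={3,4,5,6,7} D(U)={3,4,5,6,7} D(X)={3,5,7}: Y {3,4,5,6,7}->{3,4}; U {3,4,5,6,7}->{3,4}; X {3,5,7}->{7}
So after constraint 1: D(X) = {7}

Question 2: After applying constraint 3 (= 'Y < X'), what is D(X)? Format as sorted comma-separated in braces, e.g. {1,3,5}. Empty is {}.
Constraint 1 (Y + U = X) on D(Y)={3,4,5,6,7} D(U)={3,4,5,6,7} D(X)={3,5,7}: Y {3,4,5,6,7}->{3,4}; U {3,4,5,6,7}->{3,4}; X {3,5,7}->{7}
Constraint 2 (Y < X) on D(Y)={3,4} D(X)={7}: no change
Constraint 3 (Y < X) on D(Y)={3,4} D(X)={7}: no change
So after constraint 3: D(X) = {7}

Answer: {7}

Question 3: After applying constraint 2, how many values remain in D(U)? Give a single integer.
Constraint 1 (Y + U = X) on D(Y)={3,4,5,6,7} D(U)={3,4,5,6,7} D(X)={3,5,7}: Y {3,4,5,6,7}->{3,4}; U {3,4,5,6,7}->{3,4}; X {3,5,7}->{7}
Constraint 2 (Y < X) on D(Y)={3,4} D(X)={7}: no change
So after constraint 2: D(U)={3,4}, size = 2

Answer: 2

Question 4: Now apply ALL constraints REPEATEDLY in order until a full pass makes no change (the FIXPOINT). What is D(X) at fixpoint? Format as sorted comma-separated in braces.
pass 0 (initial): D(X)={3,5,7}
pass 1: U {3,4,5,6,7}->{3,4}; X {3,5,7}->{7}; Y {3,4,5,6,7}->{3,4}
pass 2: no change
Fixpoint after 2 passes: D(X) = {7}

Answer: {7}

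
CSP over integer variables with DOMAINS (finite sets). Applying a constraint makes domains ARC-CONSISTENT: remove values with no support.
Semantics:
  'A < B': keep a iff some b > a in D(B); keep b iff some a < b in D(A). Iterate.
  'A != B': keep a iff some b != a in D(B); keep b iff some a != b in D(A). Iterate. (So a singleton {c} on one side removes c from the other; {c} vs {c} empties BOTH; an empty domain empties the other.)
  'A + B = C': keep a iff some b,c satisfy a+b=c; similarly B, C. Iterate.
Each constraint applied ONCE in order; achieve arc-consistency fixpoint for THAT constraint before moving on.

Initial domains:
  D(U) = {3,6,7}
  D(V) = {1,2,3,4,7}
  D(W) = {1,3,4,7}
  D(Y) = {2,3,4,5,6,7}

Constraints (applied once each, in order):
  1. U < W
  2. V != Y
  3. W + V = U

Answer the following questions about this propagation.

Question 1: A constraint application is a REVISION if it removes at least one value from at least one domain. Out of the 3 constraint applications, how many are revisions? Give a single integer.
Constraint 1 (U < W) on D(U)={3,6,7} D(W)={1,3,4,7}: U {3,6,7}->{3,6}; W {1,3,4,7}->{4,7} => REVISION
Constraint 2 (V != Y) on D(V)={1,2,3,4,7} D(Y)={2,3,4,5,6,7}: no change => not a revision
Constraint 3 (W + V = U) on D(W)={4,7} D(V)={1,2,3,4,7} D(U)={3,6}: W {4,7}->{4}; V {1,2,3,4,7}->{2}; U {3,6}->{6} => REVISION
Total revisions = 2

Answer: 2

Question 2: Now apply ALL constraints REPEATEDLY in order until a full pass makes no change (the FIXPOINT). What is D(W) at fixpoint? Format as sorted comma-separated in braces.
pass 0 (initial): D(W)={1,3,4,7}
pass 1: U {3,6,7}->{6}; V {1,2,3,4,7}->{2}; W {1,3,4,7}->{4}
pass 2: U {6}->{}; V {2}->{}; W {4}->{}; Y {2,3,4,5,6,7}->{3,4,5,6,7}
pass 3: Y {3,4,5,6,7}->{}
pass 4: no change
Fixpoint after 4 passes: D(W) = {}

Answer: {}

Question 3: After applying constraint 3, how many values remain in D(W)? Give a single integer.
Constraint 1 (U < W) on D(U)={3,6,7} D(W)={1,3,4,7}: U {3,6,7}->{3,6}; W {1,3,4,7}->{4,7}
Constraint 2 (V != Y) on D(V)={1,2,3,4,7} D(Y)={2,3,4,5,6,7}: no change
Constraint 3 (W + V = U) on D(W)={4,7} D(V)={1,2,3,4,7} D(U)={3,6}: W {4,7}->{4}; V {1,2,3,4,7}->{2}; U {3,6}->{6}
So after constraint 3: D(W)={4}, size = 1

Answer: 1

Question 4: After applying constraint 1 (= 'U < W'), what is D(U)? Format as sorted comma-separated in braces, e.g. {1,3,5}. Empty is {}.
Constraint 1 (U < W) on D(U)={3,6,7} D(W)={1,3,4,7}: U {3,6,7}->{3,6}; W {1,3,4,7}->{4,7}
So after constraint 1: D(U) = {3,6}

Answer: {3,6}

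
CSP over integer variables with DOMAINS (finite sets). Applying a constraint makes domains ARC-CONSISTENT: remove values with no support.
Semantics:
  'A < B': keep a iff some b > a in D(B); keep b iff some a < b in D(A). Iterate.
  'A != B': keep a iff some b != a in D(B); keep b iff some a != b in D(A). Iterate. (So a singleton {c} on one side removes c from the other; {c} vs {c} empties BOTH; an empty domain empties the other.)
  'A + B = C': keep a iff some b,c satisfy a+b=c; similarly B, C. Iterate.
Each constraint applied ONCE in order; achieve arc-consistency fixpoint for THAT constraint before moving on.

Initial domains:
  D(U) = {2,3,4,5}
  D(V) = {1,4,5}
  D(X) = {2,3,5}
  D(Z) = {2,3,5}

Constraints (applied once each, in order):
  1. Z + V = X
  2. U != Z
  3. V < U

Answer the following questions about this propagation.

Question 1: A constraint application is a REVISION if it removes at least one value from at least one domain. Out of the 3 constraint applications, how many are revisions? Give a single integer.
Constraint 1 (Z + V = X) on D(Z)={2,3,5} D(V)={1,4,5} D(X)={2,3,5}: Z {2,3,5}->{2}; V {1,4,5}->{1}; X {2,3,5}->{3} => REVISION
Constraint 2 (U != Z) on D(U)={2,3,4,5} D(Z)={2}: U {2,3,4,5}->{3,4,5} => REVISION
Constraint 3 (V < U) on D(V)={1} D(U)={3,4,5}: no change => not a revision
Total revisions = 2

Answer: 2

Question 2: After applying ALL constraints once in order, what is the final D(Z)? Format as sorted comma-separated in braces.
Constraint 1 (Z + V = X) on D(Z)={2,3,5} D(V)={1,4,5} D(X)={2,3,5}: Z {2,3,5}->{2}; V {1,4,5}->{1}; X {2,3,5}->{3}
Constraint 2 (U != Z) on D(U)={2,3,4,5} D(Z)={2}: U {2,3,4,5}->{3,4,5}
Constraint 3 (V < U) on D(V)={1} D(U)={3,4,5}: no change
So after all 3 constraints: D(Z) = {2}

Answer: {2}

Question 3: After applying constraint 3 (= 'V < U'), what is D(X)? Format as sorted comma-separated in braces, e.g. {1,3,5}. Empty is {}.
Constraint 1 (Z + V = X) on D(Z)={2,3,5} D(V)={1,4,5} D(X)={2,3,5}: Z {2,3,5}->{2}; V {1,4,5}->{1}; X {2,3,5}->{3}
Constraint 2 (U != Z) on D(U)={2,3,4,5} D(Z)={2}: U {2,3,4,5}->{3,4,5}
Constraint 3 (V < U) on D(V)={1} D(U)={3,4,5}: no change
So after constraint 3: D(X) = {3}

Answer: {3}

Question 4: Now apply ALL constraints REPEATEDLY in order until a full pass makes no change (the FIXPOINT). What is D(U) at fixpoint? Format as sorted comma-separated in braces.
Answer: {3,4,5}

Derivation:
pass 0 (initial): D(U)={2,3,4,5}
pass 1: U {2,3,4,5}->{3,4,5}; V {1,4,5}->{1}; X {2,3,5}->{3}; Z {2,3,5}->{2}
pass 2: no change
Fixpoint after 2 passes: D(U) = {3,4,5}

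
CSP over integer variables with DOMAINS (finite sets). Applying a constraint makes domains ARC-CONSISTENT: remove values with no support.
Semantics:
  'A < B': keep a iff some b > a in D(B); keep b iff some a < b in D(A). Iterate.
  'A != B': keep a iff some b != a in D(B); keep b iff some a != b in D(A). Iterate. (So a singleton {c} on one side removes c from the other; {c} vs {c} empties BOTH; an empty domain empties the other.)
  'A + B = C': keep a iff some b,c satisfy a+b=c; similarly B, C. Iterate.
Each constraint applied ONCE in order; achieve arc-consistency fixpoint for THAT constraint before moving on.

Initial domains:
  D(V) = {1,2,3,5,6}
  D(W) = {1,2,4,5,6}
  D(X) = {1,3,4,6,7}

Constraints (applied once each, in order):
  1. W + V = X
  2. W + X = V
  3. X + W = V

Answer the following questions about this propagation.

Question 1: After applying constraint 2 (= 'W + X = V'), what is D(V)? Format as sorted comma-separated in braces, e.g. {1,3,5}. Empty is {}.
Constraint 1 (W + V = X) on D(W)={1,2,4,5,6} D(V)={1,2,3,5,6} D(X)={1,3,4,6,7}: X {1,3,4,6,7}->{3,4,6,7}
Constraint 2 (W + X = V) on D(W)={1,2,4,5,6} D(X)={3,4,6,7} D(V)={1,2,3,5,6}: W {1,2,4,5,6}->{1,2}; X {3,4,6,7}->{3,4}; V {1,2,3,5,6}->{5,6}
So after constraint 2: D(V) = {5,6}

Answer: {5,6}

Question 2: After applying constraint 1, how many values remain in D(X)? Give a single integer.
Constraint 1 (W + V = X) on D(W)={1,2,4,5,6} D(V)={1,2,3,5,6} D(X)={1,3,4,6,7}: X {1,3,4,6,7}->{3,4,6,7}
So after constraint 1: D(X)={3,4,6,7}, size = 4

Answer: 4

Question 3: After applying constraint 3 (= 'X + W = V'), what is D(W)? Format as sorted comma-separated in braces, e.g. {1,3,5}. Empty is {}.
Answer: {1,2}

Derivation:
Constraint 1 (W + V = X) on D(W)={1,2,4,5,6} D(V)={1,2,3,5,6} D(X)={1,3,4,6,7}: X {1,3,4,6,7}->{3,4,6,7}
Constraint 2 (W + X = V) on D(W)={1,2,4,5,6} D(X)={3,4,6,7} D(V)={1,2,3,5,6}: W {1,2,4,5,6}->{1,2}; X {3,4,6,7}->{3,4}; V {1,2,3,5,6}->{5,6}
Constraint 3 (X + W = V) on D(X)={3,4} D(W)={1,2} D(V)={5,6}: no change
So after constraint 3: D(W) = {1,2}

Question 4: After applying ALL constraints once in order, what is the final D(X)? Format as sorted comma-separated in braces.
Constraint 1 (W + V = X) on D(W)={1,2,4,5,6} D(V)={1,2,3,5,6} D(X)={1,3,4,6,7}: X {1,3,4,6,7}->{3,4,6,7}
Constraint 2 (W + X = V) on D(W)={1,2,4,5,6} D(X)={3,4,6,7} D(V)={1,2,3,5,6}: W {1,2,4,5,6}->{1,2}; X {3,4,6,7}->{3,4}; V {1,2,3,5,6}->{5,6}
Constraint 3 (X + W = V) on D(X)={3,4} D(W)={1,2} D(V)={5,6}: no change
So after all 3 constraints: D(X) = {3,4}

Answer: {3,4}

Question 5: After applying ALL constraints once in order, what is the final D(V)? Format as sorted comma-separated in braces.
Constraint 1 (W + V = X) on D(W)={1,2,4,5,6} D(V)={1,2,3,5,6} D(X)={1,3,4,6,7}: X {1,3,4,6,7}->{3,4,6,7}
Constraint 2 (W + X = V) on D(W)={1,2,4,5,6} D(X)={3,4,6,7} D(V)={1,2,3,5,6}: W {1,2,4,5,6}->{1,2}; X {3,4,6,7}->{3,4}; V {1,2,3,5,6}->{5,6}
Constraint 3 (X + W = V) on D(X)={3,4} D(W)={1,2} D(V)={5,6}: no change
So after all 3 constraints: D(V) = {5,6}

Answer: {5,6}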